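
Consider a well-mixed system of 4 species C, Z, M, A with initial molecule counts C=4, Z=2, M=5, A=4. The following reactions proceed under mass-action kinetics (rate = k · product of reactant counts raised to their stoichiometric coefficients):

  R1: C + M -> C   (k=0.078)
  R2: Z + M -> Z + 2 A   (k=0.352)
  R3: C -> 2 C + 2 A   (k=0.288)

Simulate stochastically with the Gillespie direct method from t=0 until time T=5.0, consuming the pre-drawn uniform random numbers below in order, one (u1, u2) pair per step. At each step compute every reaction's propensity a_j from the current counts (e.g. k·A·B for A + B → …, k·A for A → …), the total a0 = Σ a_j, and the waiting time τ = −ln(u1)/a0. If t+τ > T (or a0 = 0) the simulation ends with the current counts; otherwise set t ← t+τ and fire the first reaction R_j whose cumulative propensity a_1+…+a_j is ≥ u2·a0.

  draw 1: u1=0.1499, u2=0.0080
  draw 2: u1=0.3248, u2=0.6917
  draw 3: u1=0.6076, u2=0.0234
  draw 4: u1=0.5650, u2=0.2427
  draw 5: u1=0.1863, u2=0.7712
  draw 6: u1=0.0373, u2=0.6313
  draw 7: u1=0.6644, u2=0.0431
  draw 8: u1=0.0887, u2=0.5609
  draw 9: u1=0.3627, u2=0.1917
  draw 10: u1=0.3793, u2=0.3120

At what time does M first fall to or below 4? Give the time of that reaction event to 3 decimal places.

t=0.000: C=4 Z=2 M=5 A=4
Draw 1: a1=1.560, a2=3.520, a3=1.152, a0=6.232; τ=−ln(0.1499)/6.232=0.305 → t=0.305; u2·a0=0.0080·6.232=0.050 ≤ a1=1.560 → R1 fires; C=4 Z=2 M=4 A=4
Draw 2: a1=1.248, a2=2.816, a3=1.152, a0=5.216; τ=−ln(0.3248)/5.216=0.216 → t=0.520; u2·a0=0.6917·5.216=3.608; a1=1.248 < 3.608 ≤ a1+a2=4.064 → R2 fires; C=4 Z=2 M=3 A=6
Draw 3: a1=0.936, a2=2.112, a3=1.152, a0=4.200; τ=−ln(0.6076)/4.200=0.119 → t=0.639; u2·a0=0.0234·4.200=0.098 ≤ a1=0.936 → R1 fires; C=4 Z=2 M=2 A=6
Draw 4: a1=0.624, a2=1.408, a3=1.152, a0=3.184; τ=−ln(0.5650)/3.184=0.179 → t=0.818; u2·a0=0.2427·3.184=0.773; a1=0.624 < 0.773 ≤ a1+a2=2.032 → R2 fires; C=4 Z=2 M=1 A=8
Draw 5: a1=0.312, a2=0.704, a3=1.152, a0=2.168; τ=−ln(0.1863)/2.168=0.775 → t=1.593; u2·a0=0.7712·2.168=1.672; a1+a2=1.016 < 1.672 ≤ a1+…+a3=2.168 → R3 fires; C=5 Z=2 M=1 A=10
Draw 6: a1=0.390, a2=0.704, a3=1.440, a0=2.534; τ=−ln(0.0373)/2.534=1.298 → t=2.891; u2·a0=0.6313·2.534=1.600; a1+a2=1.094 < 1.600 ≤ a1+…+a3=2.534 → R3 fires; C=6 Z=2 M=1 A=12
Draw 7: a1=0.468, a2=0.704, a3=1.728, a0=2.900; τ=−ln(0.6644)/2.900=0.141 → t=3.032; u2·a0=0.0431·2.900=0.125 ≤ a1=0.468 → R1 fires; C=6 Z=2 M=0 A=12
Draw 8: a1=0.000, a2=0.000, a3=1.728, a0=1.728; τ=−ln(0.0887)/1.728=1.402 → t=4.434; u2·a0=0.5609·1.728=0.969; a1+a2=0.000 < 0.969 ≤ a1+…+a3=1.728 → R3 fires; C=7 Z=2 M=0 A=14
Draw 9: a1=0.000, a2=0.000, a3=2.016, a0=2.016; τ=−ln(0.3627)/2.016=0.503 → t=4.937; u2·a0=0.1917·2.016=0.386; a1+a2=0.000 < 0.386 ≤ a1+…+a3=2.016 → R3 fires; C=8 Z=2 M=0 A=16
Draw 10: a1=0.000, a2=0.000, a3=2.304, a0=2.304; τ=−ln(0.3793)/2.304=0.421 → t=5.358 > T=5.0: stop.
M first becomes ≤ 4 when it reaches 4 at the event at t=0.305.

Threshold first reached at t = 0.305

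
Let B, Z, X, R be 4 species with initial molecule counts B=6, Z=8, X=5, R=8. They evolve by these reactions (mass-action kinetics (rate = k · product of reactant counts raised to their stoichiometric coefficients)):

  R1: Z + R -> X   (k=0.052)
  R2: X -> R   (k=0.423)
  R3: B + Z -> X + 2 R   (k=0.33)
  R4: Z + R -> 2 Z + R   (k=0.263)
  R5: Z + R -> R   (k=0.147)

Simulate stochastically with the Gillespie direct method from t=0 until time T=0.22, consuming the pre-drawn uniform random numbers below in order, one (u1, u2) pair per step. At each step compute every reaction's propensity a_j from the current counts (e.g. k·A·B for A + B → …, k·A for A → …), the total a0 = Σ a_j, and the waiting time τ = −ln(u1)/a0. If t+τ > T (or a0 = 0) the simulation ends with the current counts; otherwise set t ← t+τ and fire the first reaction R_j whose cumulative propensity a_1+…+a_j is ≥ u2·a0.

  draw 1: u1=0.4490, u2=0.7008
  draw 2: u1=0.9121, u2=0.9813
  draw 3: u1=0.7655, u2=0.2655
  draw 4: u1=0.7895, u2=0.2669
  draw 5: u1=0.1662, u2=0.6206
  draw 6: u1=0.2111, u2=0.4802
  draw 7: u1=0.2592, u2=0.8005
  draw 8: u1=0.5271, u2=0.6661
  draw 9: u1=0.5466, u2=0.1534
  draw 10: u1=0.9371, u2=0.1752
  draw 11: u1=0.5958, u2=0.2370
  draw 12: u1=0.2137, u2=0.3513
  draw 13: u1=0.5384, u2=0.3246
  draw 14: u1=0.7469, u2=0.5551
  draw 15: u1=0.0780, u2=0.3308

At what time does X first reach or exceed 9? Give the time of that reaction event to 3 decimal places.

t=0.000: B=6 Z=8 X=5 R=8
Draw 1: a1=3.328, a2=2.115, a3=15.840, a4=16.832, a5=9.408, a0=47.523; τ=−ln(0.4490)/47.523=0.017 → t=0.017; u2·a0=0.7008·47.523=33.304; a1+…+a3=21.283 < 33.304 ≤ a1+…+a4=38.115 → R4 fires; B=6 Z=9 X=5 R=8
Draw 2: a1=3.744, a2=2.115, a3=17.820, a4=18.936, a5=10.584, a0=53.199; τ=−ln(0.9121)/53.199=0.002 → t=0.019; u2·a0=0.9813·53.199=52.204; a1+…+a4=42.615 < 52.204 ≤ a1+…+a5=53.199 → R5 fires; B=6 Z=8 X=5 R=8
Draw 3: a1=3.328, a2=2.115, a3=15.840, a4=16.832, a5=9.408, a0=47.523; τ=−ln(0.7655)/47.523=0.006 → t=0.024; u2·a0=0.2655·47.523=12.617; a1+a2=5.443 < 12.617 ≤ a1+…+a3=21.283 → R3 fires; B=5 Z=7 X=6 R=10
Draw 4: a1=3.640, a2=2.538, a3=11.550, a4=18.410, a5=10.290, a0=46.428; τ=−ln(0.7895)/46.428=0.005 → t=0.029; u2·a0=0.2669·46.428=12.392; a1+a2=6.178 < 12.392 ≤ a1+…+a3=17.728 → R3 fires; B=4 Z=6 X=7 R=12
Draw 5: a1=3.744, a2=2.961, a3=7.920, a4=18.936, a5=10.584, a0=44.145; τ=−ln(0.1662)/44.145=0.041 → t=0.070; u2·a0=0.6206·44.145=27.396; a1+…+a3=14.625 < 27.396 ≤ a1+…+a4=33.561 → R4 fires; B=4 Z=7 X=7 R=12
Draw 6: a1=4.368, a2=2.961, a3=9.240, a4=22.092, a5=12.348, a0=51.009; τ=−ln(0.2111)/51.009=0.030 → t=0.100; u2·a0=0.4802·51.009=24.495; a1+…+a3=16.569 < 24.495 ≤ a1+…+a4=38.661 → R4 fires; B=4 Z=8 X=7 R=12
Draw 7: a1=4.992, a2=2.961, a3=10.560, a4=25.248, a5=14.112, a0=57.873; τ=−ln(0.2592)/57.873=0.023 → t=0.124; u2·a0=0.8005·57.873=46.327; a1+…+a4=43.761 < 46.327 ≤ a1+…+a5=57.873 → R5 fires; B=4 Z=7 X=7 R=12
Draw 8: a1=4.368, a2=2.961, a3=9.240, a4=22.092, a5=12.348, a0=51.009; τ=−ln(0.5271)/51.009=0.013 → t=0.136; u2·a0=0.6661·51.009=33.977; a1+…+a3=16.569 < 33.977 ≤ a1+…+a4=38.661 → R4 fires; B=4 Z=8 X=7 R=12
Draw 9: a1=4.992, a2=2.961, a3=10.560, a4=25.248, a5=14.112, a0=57.873; τ=−ln(0.5466)/57.873=0.010 → t=0.147; u2·a0=0.1534·57.873=8.878; a1+a2=7.953 < 8.878 ≤ a1+…+a3=18.513 → R3 fires; B=3 Z=7 X=8 R=14
Draw 10: a1=5.096, a2=3.384, a3=6.930, a4=25.774, a5=14.406, a0=55.590; τ=−ln(0.9371)/55.590=0.001 → t=0.148; u2·a0=0.1752·55.590=9.739; a1+a2=8.480 < 9.739 ≤ a1+…+a3=15.410 → R3 fires; B=2 Z=6 X=9 R=16
Draw 11: a1=4.992, a2=3.807, a3=3.960, a4=25.248, a5=14.112, a0=52.119; τ=−ln(0.5958)/52.119=0.010 → t=0.158; u2·a0=0.2370·52.119=12.352; a1+a2=8.799 < 12.352 ≤ a1+…+a3=12.759 → R3 fires; B=1 Z=5 X=10 R=18
Draw 12: a1=4.680, a2=4.230, a3=1.650, a4=23.670, a5=13.230, a0=47.460; τ=−ln(0.2137)/47.460=0.033 → t=0.190; u2·a0=0.3513·47.460=16.673; a1+…+a3=10.560 < 16.673 ≤ a1+…+a4=34.230 → R4 fires; B=1 Z=6 X=10 R=18
Draw 13: a1=5.616, a2=4.230, a3=1.980, a4=28.404, a5=15.876, a0=56.106; τ=−ln(0.5384)/56.106=0.011 → t=0.201; u2·a0=0.3246·56.106=18.212; a1+…+a3=11.826 < 18.212 ≤ a1+…+a4=40.230 → R4 fires; B=1 Z=7 X=10 R=18
Draw 14: a1=6.552, a2=4.230, a3=2.310, a4=33.138, a5=18.522, a0=64.752; τ=−ln(0.7469)/64.752=0.005 → t=0.206; u2·a0=0.5551·64.752=35.944; a1+…+a3=13.092 < 35.944 ≤ a1+…+a4=46.230 → R4 fires; B=1 Z=8 X=10 R=18
Draw 15: a1=7.488, a2=4.230, a3=2.640, a4=37.872, a5=21.168, a0=73.398; τ=−ln(0.0780)/73.398=0.035 → t=0.241 > T=0.22: stop.
X first becomes ≥ 9 when it reaches 9 at the event at t=0.148.

Threshold first reached at t = 0.148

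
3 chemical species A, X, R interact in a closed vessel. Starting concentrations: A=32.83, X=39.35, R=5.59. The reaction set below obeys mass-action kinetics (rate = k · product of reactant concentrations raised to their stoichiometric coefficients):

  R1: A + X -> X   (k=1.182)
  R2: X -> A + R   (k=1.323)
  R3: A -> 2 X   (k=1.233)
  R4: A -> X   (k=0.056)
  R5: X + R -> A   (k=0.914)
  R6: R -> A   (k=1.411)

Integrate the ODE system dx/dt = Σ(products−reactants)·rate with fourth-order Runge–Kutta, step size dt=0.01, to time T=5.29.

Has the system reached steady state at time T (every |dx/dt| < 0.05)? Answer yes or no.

RK4 with dt=0.01: 529 steps to T=5.29. Trajectory (selected grid times):
t=0.00: A=32.83 X=39.35 R=5.59
t=0.59: A=2.06 X=9.89 R=1.28
t=1.18: A=1.86 X=3.94 R=1.10
t=1.76: A=1.67 X=2.50 R=0.95
t=2.35: A=1.54 X=2.05 R=0.86
t=2.94: A=1.46 X=1.87 R=0.81
t=3.53: A=1.42 X=1.79 R=0.79
t=4.11: A=1.39 X=1.75 R=0.78
t=4.70: A=1.38 X=1.73 R=0.77
t=5.29: A=1.37 X=1.72 R=0.76
Rates at T: R1=2.7959, R2=2.2772, R3=1.6944, R4=0.0770, R5=1.2029, R6=1.0788
dx/dt at T (Σ net stoichiometry × rate): A=-0.0084, X=-0.0142, R=-0.0045
Largest |dx/dt| is |-0.0142| (X) < 0.05 → steady.

Steady state at T: yes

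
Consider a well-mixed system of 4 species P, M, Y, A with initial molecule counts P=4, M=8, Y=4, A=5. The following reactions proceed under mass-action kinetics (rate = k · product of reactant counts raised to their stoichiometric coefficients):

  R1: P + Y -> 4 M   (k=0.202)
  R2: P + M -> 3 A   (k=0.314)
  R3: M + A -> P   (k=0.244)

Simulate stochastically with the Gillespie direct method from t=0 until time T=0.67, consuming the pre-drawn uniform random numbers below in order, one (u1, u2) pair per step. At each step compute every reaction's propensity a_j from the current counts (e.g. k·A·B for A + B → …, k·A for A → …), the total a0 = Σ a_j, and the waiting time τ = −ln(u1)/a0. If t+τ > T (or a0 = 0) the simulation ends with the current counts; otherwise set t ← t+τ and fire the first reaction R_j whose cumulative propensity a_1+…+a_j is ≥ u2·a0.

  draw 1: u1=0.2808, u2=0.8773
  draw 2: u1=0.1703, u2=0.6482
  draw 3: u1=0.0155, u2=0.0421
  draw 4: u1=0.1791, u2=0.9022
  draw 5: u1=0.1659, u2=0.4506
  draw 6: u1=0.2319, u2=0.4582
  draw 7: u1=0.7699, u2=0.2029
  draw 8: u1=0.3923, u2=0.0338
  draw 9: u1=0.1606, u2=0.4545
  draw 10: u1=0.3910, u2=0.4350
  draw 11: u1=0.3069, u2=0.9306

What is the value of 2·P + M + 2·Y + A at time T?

Check how each reaction changes W = 2·P + M + 2·Y + A (weight of products minus weight of reactants):
R1: P + Y -> 4 M: (1·4) − (2·1 + 2·1) = 4 − 4 = 0
R2: P + M -> 3 A: (1·3) − (2·1 + 1·1) = 3 − 3 = 0
R3: M + A -> P: (2·1) − (1·1 + 1·1) = 2 − 2 = 0
Every reaction leaves W unchanged, so W is conserved and no simulation is needed: W(T) = W(0) = 2·4 + 8 + 2·4 + 5 = 29

Value at T = 29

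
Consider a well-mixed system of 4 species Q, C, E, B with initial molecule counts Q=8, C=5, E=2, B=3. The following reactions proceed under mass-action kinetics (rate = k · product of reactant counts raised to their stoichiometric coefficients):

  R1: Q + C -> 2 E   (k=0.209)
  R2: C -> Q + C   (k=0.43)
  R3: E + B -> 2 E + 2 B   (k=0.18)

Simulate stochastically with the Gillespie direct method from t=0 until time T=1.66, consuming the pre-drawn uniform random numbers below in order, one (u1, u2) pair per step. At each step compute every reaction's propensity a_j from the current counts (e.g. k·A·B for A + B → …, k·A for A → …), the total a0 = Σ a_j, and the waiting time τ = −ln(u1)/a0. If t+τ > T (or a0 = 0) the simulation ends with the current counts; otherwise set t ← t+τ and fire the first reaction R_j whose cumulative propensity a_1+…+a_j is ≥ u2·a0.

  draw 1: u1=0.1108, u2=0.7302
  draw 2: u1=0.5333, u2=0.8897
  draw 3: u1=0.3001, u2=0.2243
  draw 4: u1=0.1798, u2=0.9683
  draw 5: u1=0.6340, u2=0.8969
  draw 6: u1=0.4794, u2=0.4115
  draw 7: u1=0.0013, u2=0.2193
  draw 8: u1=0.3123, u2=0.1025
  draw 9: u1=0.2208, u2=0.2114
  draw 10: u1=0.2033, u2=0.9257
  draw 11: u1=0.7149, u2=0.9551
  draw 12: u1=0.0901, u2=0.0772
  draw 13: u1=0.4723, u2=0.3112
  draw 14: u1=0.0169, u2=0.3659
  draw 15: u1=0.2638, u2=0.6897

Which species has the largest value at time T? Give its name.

t=0.000: Q=8 C=5 E=2 B=3
Draw 1: a1=8.360, a2=2.150, a3=1.080, a0=11.590; τ=−ln(0.1108)/11.590=0.190 → t=0.190; u2·a0=0.7302·11.590=8.463; a1=8.360 < 8.463 ≤ a1+a2=10.510 → R2 fires; Q=9 C=5 E=2 B=3
Draw 2: a1=9.405, a2=2.150, a3=1.080, a0=12.635; τ=−ln(0.5333)/12.635=0.050 → t=0.240; u2·a0=0.8897·12.635=11.241; a1=9.405 < 11.241 ≤ a1+a2=11.555 → R2 fires; Q=10 C=5 E=2 B=3
Draw 3: a1=10.450, a2=2.150, a3=1.080, a0=13.680; τ=−ln(0.3001)/13.680=0.088 → t=0.328; u2·a0=0.2243·13.680=3.068 ≤ a1=10.450 → R1 fires; Q=9 C=4 E=4 B=3
Draw 4: a1=7.524, a2=1.720, a3=2.160, a0=11.404; τ=−ln(0.1798)/11.404=0.150 → t=0.478; u2·a0=0.9683·11.404=11.042; a1+a2=9.244 < 11.042 ≤ a1+…+a3=11.404 → R3 fires; Q=9 C=4 E=5 B=4
Draw 5: a1=7.524, a2=1.720, a3=3.600, a0=12.844; τ=−ln(0.6340)/12.844=0.035 → t=0.514; u2·a0=0.8969·12.844=11.520; a1+a2=9.244 < 11.520 ≤ a1+…+a3=12.844 → R3 fires; Q=9 C=4 E=6 B=5
Draw 6: a1=7.524, a2=1.720, a3=5.400, a0=14.644; τ=−ln(0.4794)/14.644=0.050 → t=0.564; u2·a0=0.4115·14.644=6.026 ≤ a1=7.524 → R1 fires; Q=8 C=3 E=8 B=5
Draw 7: a1=5.016, a2=1.290, a3=7.200, a0=13.506; τ=−ln(0.0013)/13.506=0.492 → t=1.056; u2·a0=0.2193·13.506=2.962 ≤ a1=5.016 → R1 fires; Q=7 C=2 E=10 B=5
Draw 8: a1=2.926, a2=0.860, a3=9.000, a0=12.786; τ=−ln(0.3123)/12.786=0.091 → t=1.147; u2·a0=0.1025·12.786=1.311 ≤ a1=2.926 → R1 fires; Q=6 C=1 E=12 B=5
Draw 9: a1=1.254, a2=0.430, a3=10.800, a0=12.484; τ=−ln(0.2208)/12.484=0.121 → t=1.268; u2·a0=0.2114·12.484=2.639; a1+a2=1.684 < 2.639 ≤ a1+…+a3=12.484 → R3 fires; Q=6 C=1 E=13 B=6
Draw 10: a1=1.254, a2=0.430, a3=14.040, a0=15.724; τ=−ln(0.2033)/15.724=0.101 → t=1.369; u2·a0=0.9257·15.724=14.556; a1+a2=1.684 < 14.556 ≤ a1+…+a3=15.724 → R3 fires; Q=6 C=1 E=14 B=7
Draw 11: a1=1.254, a2=0.430, a3=17.640, a0=19.324; τ=−ln(0.7149)/19.324=0.017 → t=1.386; u2·a0=0.9551·19.324=18.456; a1+a2=1.684 < 18.456 ≤ a1+…+a3=19.324 → R3 fires; Q=6 C=1 E=15 B=8
Draw 12: a1=1.254, a2=0.430, a3=21.600, a0=23.284; τ=−ln(0.0901)/23.284=0.103 → t=1.490; u2·a0=0.0772·23.284=1.798; a1+a2=1.684 < 1.798 ≤ a1+…+a3=23.284 → R3 fires; Q=6 C=1 E=16 B=9
Draw 13: a1=1.254, a2=0.430, a3=25.920, a0=27.604; τ=−ln(0.4723)/27.604=0.027 → t=1.517; u2·a0=0.3112·27.604=8.590; a1+a2=1.684 < 8.590 ≤ a1+…+a3=27.604 → R3 fires; Q=6 C=1 E=17 B=10
Draw 14: a1=1.254, a2=0.430, a3=30.600, a0=32.284; τ=−ln(0.0169)/32.284=0.126 → t=1.643; u2·a0=0.3659·32.284=11.813; a1+a2=1.684 < 11.813 ≤ a1+…+a3=32.284 → R3 fires; Q=6 C=1 E=18 B=11
Draw 15: a1=1.254, a2=0.430, a3=35.640, a0=37.324; τ=−ln(0.2638)/37.324=0.036 → t=1.679 > T=1.66: stop.
At T=1.66: Q=6 C=1 E=18 B=11; the largest is E.

Dominant species at T: E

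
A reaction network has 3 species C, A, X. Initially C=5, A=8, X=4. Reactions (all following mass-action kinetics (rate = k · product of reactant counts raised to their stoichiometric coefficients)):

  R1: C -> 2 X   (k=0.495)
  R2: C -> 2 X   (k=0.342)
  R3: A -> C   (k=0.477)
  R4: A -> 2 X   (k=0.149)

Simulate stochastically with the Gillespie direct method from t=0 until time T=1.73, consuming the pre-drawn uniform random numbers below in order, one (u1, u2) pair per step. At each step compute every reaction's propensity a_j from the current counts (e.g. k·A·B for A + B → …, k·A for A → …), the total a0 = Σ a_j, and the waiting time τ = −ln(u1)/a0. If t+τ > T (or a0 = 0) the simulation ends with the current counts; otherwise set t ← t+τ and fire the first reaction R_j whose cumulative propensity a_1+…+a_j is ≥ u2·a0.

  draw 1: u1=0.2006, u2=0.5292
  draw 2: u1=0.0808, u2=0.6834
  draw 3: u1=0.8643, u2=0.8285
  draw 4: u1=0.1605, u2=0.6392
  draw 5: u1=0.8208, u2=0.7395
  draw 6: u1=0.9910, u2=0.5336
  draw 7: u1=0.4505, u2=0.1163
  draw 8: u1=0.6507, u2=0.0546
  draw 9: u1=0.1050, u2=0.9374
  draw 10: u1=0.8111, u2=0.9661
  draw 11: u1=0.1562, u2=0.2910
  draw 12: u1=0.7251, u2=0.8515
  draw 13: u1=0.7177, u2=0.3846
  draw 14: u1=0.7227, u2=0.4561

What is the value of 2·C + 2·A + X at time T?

Check how each reaction changes W = 2·C + 2·A + X (weight of products minus weight of reactants):
R1: C -> 2 X: (1·2) − (2·1) = 2 − 2 = 0
R2: C -> 2 X: (1·2) − (2·1) = 2 − 2 = 0
R3: A -> C: (2·1) − (2·1) = 2 − 2 = 0
R4: A -> 2 X: (1·2) − (2·1) = 2 − 2 = 0
Every reaction leaves W unchanged, so W is conserved and no simulation is needed: W(T) = W(0) = 2·5 + 2·8 + 4 = 30

Value at T = 30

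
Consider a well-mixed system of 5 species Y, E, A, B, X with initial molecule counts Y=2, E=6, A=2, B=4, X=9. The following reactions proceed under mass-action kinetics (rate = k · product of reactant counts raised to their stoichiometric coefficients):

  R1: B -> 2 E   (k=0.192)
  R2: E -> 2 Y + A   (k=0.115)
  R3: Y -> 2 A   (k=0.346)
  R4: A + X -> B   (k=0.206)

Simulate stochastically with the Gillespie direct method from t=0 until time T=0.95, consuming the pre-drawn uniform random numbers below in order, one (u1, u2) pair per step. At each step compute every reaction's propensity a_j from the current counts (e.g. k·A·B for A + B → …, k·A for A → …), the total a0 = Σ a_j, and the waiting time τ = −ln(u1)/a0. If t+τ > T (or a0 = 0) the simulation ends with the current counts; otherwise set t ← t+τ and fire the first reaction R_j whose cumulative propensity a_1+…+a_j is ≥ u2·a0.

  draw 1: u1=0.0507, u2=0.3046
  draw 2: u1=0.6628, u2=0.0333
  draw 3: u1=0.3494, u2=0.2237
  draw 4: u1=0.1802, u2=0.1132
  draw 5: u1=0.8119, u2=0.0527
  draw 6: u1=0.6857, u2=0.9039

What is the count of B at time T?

B at T = 3

t=0.000: Y=2 E=6 A=2 B=4 X=9
Draw 1: a1=0.768, a2=0.690, a3=0.692, a4=3.708, a0=5.858; τ=−ln(0.0507)/5.858=0.509 → t=0.509; u2·a0=0.3046·5.858=1.784; a1+a2=1.458 < 1.784 ≤ a1+…+a3=2.150 → R3 fires; Y=1 E=6 A=4 B=4 X=9
Draw 2: a1=0.768, a2=0.690, a3=0.346, a4=7.416, a0=9.220; τ=−ln(0.6628)/9.220=0.045 → t=0.554; u2·a0=0.0333·9.220=0.307 ≤ a1=0.768 → R1 fires; Y=1 E=8 A=4 B=3 X=9
Draw 3: a1=0.576, a2=0.920, a3=0.346, a4=7.416, a0=9.258; τ=−ln(0.3494)/9.258=0.114 → t=0.667; u2·a0=0.2237·9.258=2.071; a1+…+a3=1.842 < 2.071 ≤ a1+…+a4=9.258 → R4 fires; Y=1 E=8 A=3 B=4 X=8
Draw 4: a1=0.768, a2=0.920, a3=0.346, a4=4.944, a0=6.978; τ=−ln(0.1802)/6.978=0.246 → t=0.913; u2·a0=0.1132·6.978=0.790; a1=0.768 < 0.790 ≤ a1+a2=1.688 → R2 fires; Y=3 E=7 A=4 B=4 X=8
Draw 5: a1=0.768, a2=0.805, a3=1.038, a4=6.592, a0=9.203; τ=−ln(0.8119)/9.203=0.023 → t=0.935; u2·a0=0.0527·9.203=0.485 ≤ a1=0.768 → R1 fires; Y=3 E=9 A=4 B=3 X=8
Draw 6: a1=0.576, a2=1.035, a3=1.038, a4=6.592, a0=9.241; τ=−ln(0.6857)/9.241=0.041 → t=0.976 > T=0.95: stop.
Read off B at T=0.95: 3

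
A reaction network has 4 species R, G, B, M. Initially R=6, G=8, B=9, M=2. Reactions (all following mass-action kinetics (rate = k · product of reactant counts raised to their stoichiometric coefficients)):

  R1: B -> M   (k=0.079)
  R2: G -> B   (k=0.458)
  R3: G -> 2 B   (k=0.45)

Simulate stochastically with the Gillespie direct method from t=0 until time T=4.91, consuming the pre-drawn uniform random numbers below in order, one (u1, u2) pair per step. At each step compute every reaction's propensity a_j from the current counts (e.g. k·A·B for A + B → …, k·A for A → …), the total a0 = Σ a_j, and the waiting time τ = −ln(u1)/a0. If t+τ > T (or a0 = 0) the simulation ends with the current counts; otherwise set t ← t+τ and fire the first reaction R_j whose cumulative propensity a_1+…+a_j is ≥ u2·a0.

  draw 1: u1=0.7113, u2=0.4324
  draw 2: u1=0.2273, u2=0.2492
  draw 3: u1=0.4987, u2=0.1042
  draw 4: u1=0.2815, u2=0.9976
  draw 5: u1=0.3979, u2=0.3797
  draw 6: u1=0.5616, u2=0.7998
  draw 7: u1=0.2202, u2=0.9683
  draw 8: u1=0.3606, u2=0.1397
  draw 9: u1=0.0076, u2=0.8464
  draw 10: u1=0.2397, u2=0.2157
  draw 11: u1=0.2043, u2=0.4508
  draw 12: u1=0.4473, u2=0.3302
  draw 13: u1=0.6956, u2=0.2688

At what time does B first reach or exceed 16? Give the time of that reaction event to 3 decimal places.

Threshold first reached at t = 1.242

t=0.000: R=6 G=8 B=9 M=2
Draw 1: a1=0.711, a2=3.664, a3=3.600, a0=7.975; τ=−ln(0.7113)/7.975=0.043 → t=0.043; u2·a0=0.4324·7.975=3.448; a1=0.711 < 3.448 ≤ a1+a2=4.375 → R2 fires; R=6 G=7 B=10 M=2
Draw 2: a1=0.790, a2=3.206, a3=3.150, a0=7.146; τ=−ln(0.2273)/7.146=0.207 → t=0.250; u2·a0=0.2492·7.146=1.781; a1=0.790 < 1.781 ≤ a1+a2=3.996 → R2 fires; R=6 G=6 B=11 M=2
Draw 3: a1=0.869, a2=2.748, a3=2.700, a0=6.317; τ=−ln(0.4987)/6.317=0.110 → t=0.360; u2·a0=0.1042·6.317=0.658 ≤ a1=0.869 → R1 fires; R=6 G=6 B=10 M=3
Draw 4: a1=0.790, a2=2.748, a3=2.700, a0=6.238; τ=−ln(0.2815)/6.238=0.203 → t=0.563; u2·a0=0.9976·6.238=6.223; a1+a2=3.538 < 6.223 ≤ a1+…+a3=6.238 → R3 fires; R=6 G=5 B=12 M=3
Draw 5: a1=0.948, a2=2.290, a3=2.250, a0=5.488; τ=−ln(0.3979)/5.488=0.168 → t=0.731; u2·a0=0.3797·5.488=2.084; a1=0.948 < 2.084 ≤ a1+a2=3.238 → R2 fires; R=6 G=4 B=13 M=3
Draw 6: a1=1.027, a2=1.832, a3=1.800, a0=4.659; τ=−ln(0.5616)/4.659=0.124 → t=0.855; u2·a0=0.7998·4.659=3.726; a1+a2=2.859 < 3.726 ≤ a1+…+a3=4.659 → R3 fires; R=6 G=3 B=15 M=3
Draw 7: a1=1.185, a2=1.374, a3=1.350, a0=3.909; τ=−ln(0.2202)/3.909=0.387 → t=1.242; u2·a0=0.9683·3.909=3.785; a1+a2=2.559 < 3.785 ≤ a1+…+a3=3.909 → R3 fires; R=6 G=2 B=17 M=3
Draw 8: a1=1.343, a2=0.916, a3=0.900, a0=3.159; τ=−ln(0.3606)/3.159=0.323 → t=1.565; u2·a0=0.1397·3.159=0.441 ≤ a1=1.343 → R1 fires; R=6 G=2 B=16 M=4
Draw 9: a1=1.264, a2=0.916, a3=0.900, a0=3.080; τ=−ln(0.0076)/3.080=1.584 → t=3.149; u2·a0=0.8464·3.080=2.607; a1+a2=2.180 < 2.607 ≤ a1+…+a3=3.080 → R3 fires; R=6 G=1 B=18 M=4
Draw 10: a1=1.422, a2=0.458, a3=0.450, a0=2.330; τ=−ln(0.2397)/2.330=0.613 → t=3.762; u2·a0=0.2157·2.330=0.503 ≤ a1=1.422 → R1 fires; R=6 G=1 B=17 M=5
Draw 11: a1=1.343, a2=0.458, a3=0.450, a0=2.251; τ=−ln(0.2043)/2.251=0.706 → t=4.468; u2·a0=0.4508·2.251=1.015 ≤ a1=1.343 → R1 fires; R=6 G=1 B=16 M=6
Draw 12: a1=1.264, a2=0.458, a3=0.450, a0=2.172; τ=−ln(0.4473)/2.172=0.370 → t=4.838; u2·a0=0.3302·2.172=0.717 ≤ a1=1.264 → R1 fires; R=6 G=1 B=15 M=7
Draw 13: a1=1.185, a2=0.458, a3=0.450, a0=2.093; τ=−ln(0.6956)/2.093=0.173 → t=5.012 > T=4.91: stop.
B first becomes ≥ 16 when it reaches 17 at the event at t=1.242.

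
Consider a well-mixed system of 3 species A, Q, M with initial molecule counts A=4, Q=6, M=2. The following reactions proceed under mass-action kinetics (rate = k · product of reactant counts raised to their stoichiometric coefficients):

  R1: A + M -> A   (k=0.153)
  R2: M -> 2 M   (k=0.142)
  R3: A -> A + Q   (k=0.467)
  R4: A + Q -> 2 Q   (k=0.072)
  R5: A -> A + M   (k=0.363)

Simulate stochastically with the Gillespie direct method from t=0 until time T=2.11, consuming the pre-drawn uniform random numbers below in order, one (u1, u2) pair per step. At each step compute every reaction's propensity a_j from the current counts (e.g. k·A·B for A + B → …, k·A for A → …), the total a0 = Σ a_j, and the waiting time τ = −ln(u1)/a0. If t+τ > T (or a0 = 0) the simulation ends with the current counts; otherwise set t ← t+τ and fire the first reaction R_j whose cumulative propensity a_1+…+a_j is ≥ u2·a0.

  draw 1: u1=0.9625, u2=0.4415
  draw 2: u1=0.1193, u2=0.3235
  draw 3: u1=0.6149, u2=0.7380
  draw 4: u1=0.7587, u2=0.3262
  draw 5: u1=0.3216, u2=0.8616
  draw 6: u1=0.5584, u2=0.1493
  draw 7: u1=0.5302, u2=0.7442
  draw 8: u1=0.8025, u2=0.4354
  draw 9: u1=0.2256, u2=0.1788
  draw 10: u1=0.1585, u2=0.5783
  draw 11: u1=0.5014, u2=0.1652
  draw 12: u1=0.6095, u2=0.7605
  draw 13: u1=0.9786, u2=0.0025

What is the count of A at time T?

A at T = 0

t=0.000: A=4 Q=6 M=2
Draw 1: a1=1.224, a2=0.284, a3=1.868, a4=1.728, a5=1.452, a0=6.556; τ=−ln(0.9625)/6.556=0.006 → t=0.006; u2·a0=0.4415·6.556=2.894; a1+a2=1.508 < 2.894 ≤ a1+…+a3=3.376 → R3 fires; A=4 Q=7 M=2
Draw 2: a1=1.224, a2=0.284, a3=1.868, a4=2.016, a5=1.452, a0=6.844; τ=−ln(0.1193)/6.844=0.311 → t=0.316; u2·a0=0.3235·6.844=2.214; a1+a2=1.508 < 2.214 ≤ a1+…+a3=3.376 → R3 fires; A=4 Q=8 M=2
Draw 3: a1=1.224, a2=0.284, a3=1.868, a4=2.304, a5=1.452, a0=7.132; τ=−ln(0.6149)/7.132=0.068 → t=0.385; u2·a0=0.7380·7.132=5.263; a1+…+a3=3.376 < 5.263 ≤ a1+…+a4=5.680 → R4 fires; A=3 Q=9 M=2
Draw 4: a1=0.918, a2=0.284, a3=1.401, a4=1.944, a5=1.089, a0=5.636; τ=−ln(0.7587)/5.636=0.049 → t=0.434; u2·a0=0.3262·5.636=1.838; a1+a2=1.202 < 1.838 ≤ a1+…+a3=2.603 → R3 fires; A=3 Q=10 M=2
Draw 5: a1=0.918, a2=0.284, a3=1.401, a4=2.160, a5=1.089, a0=5.852; τ=−ln(0.3216)/5.852=0.194 → t=0.628; u2·a0=0.8616·5.852=5.042; a1+…+a4=4.763 < 5.042 ≤ a1+…+a5=5.852 → R5 fires; A=3 Q=10 M=3
Draw 6: a1=1.377, a2=0.426, a3=1.401, a4=2.160, a5=1.089, a0=6.453; τ=−ln(0.5584)/6.453=0.090 → t=0.718; u2·a0=0.1493·6.453=0.963 ≤ a1=1.377 → R1 fires; A=3 Q=10 M=2
Draw 7: a1=0.918, a2=0.284, a3=1.401, a4=2.160, a5=1.089, a0=5.852; τ=−ln(0.5302)/5.852=0.108 → t=0.826; u2·a0=0.7442·5.852=4.355; a1+…+a3=2.603 < 4.355 ≤ a1+…+a4=4.763 → R4 fires; A=2 Q=11 M=2
Draw 8: a1=0.612, a2=0.284, a3=0.934, a4=1.584, a5=0.726, a0=4.140; τ=−ln(0.8025)/4.140=0.053 → t=0.879; u2·a0=0.4354·4.140=1.803; a1+a2=0.896 < 1.803 ≤ a1+…+a3=1.830 → R3 fires; A=2 Q=12 M=2
Draw 9: a1=0.612, a2=0.284, a3=0.934, a4=1.728, a5=0.726, a0=4.284; τ=−ln(0.2256)/4.284=0.348 → t=1.227; u2·a0=0.1788·4.284=0.766; a1=0.612 < 0.766 ≤ a1+a2=0.896 → R2 fires; A=2 Q=12 M=3
Draw 10: a1=0.918, a2=0.426, a3=0.934, a4=1.728, a5=0.726, a0=4.732; τ=−ln(0.1585)/4.732=0.389 → t=1.616; u2·a0=0.5783·4.732=2.737; a1+…+a3=2.278 < 2.737 ≤ a1+…+a4=4.006 → R4 fires; A=1 Q=13 M=3
Draw 11: a1=0.459, a2=0.426, a3=0.467, a4=0.936, a5=0.363, a0=2.651; τ=−ln(0.5014)/2.651=0.260 → t=1.877; u2·a0=0.1652·2.651=0.438 ≤ a1=0.459 → R1 fires; A=1 Q=13 M=2
Draw 12: a1=0.306, a2=0.284, a3=0.467, a4=0.936, a5=0.363, a0=2.356; τ=−ln(0.6095)/2.356=0.210 → t=2.087; u2·a0=0.7605·2.356=1.792; a1+…+a3=1.057 < 1.792 ≤ a1+…+a4=1.993 → R4 fires; A=0 Q=14 M=2
Draw 13: a1=0.000, a2=0.284, a3=0.000, a4=0.000, a5=0.000, a0=0.284; τ=−ln(0.9786)/0.284=0.076 → t=2.163 > T=2.11: stop.
Read off A at T=2.11: 0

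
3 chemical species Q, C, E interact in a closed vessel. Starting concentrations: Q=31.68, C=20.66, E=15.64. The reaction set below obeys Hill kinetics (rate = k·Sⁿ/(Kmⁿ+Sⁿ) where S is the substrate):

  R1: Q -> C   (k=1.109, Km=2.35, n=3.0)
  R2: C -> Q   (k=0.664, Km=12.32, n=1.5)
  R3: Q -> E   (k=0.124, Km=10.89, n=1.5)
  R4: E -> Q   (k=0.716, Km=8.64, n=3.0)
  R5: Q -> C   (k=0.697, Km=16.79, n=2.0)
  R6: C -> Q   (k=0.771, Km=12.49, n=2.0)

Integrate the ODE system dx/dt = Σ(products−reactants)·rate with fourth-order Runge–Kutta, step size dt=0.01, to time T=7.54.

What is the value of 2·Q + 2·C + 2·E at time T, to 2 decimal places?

Check how each reaction changes W = 2·Q + 2·C + 2·E (weight of products minus weight of reactants):
R1: Q -> C: (2·1) − (2·1) = 2 − 2 = 0
R2: C -> Q: (2·1) − (2·1) = 2 − 2 = 0
R3: Q -> E: (2·1) − (2·1) = 2 − 2 = 0
R4: E -> Q: (2·1) − (2·1) = 2 − 2 = 0
R5: Q -> C: (2·1) − (2·1) = 2 − 2 = 0
R6: C -> Q: (2·1) − (2·1) = 2 − 2 = 0
Every reaction leaves W unchanged, so W is conserved and no simulation is needed: W(T) = W(0) = 2·31.68 + 2·20.66 + 2·15.64 = 135.96

Value at T = 135.96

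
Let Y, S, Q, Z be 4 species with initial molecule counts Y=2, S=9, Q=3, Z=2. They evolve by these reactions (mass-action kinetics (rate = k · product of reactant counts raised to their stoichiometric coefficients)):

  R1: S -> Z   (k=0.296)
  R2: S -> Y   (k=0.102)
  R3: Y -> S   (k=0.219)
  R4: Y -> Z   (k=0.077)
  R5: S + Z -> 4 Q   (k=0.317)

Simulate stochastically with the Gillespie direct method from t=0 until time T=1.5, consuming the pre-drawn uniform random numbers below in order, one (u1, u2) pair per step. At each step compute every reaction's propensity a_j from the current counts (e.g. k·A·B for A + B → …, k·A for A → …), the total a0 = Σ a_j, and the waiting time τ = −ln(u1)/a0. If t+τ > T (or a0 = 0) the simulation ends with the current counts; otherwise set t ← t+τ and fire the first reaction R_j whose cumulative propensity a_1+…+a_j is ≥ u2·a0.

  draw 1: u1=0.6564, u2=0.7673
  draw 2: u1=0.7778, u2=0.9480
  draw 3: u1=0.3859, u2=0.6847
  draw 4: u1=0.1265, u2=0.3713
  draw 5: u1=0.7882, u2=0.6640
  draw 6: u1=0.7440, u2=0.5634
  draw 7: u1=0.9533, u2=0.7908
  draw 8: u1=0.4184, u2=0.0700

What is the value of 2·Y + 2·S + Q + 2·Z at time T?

Value at T = 29

Check how each reaction changes W = 2·Y + 2·S + Q + 2·Z (weight of products minus weight of reactants):
R1: S -> Z: (2·1) − (2·1) = 2 − 2 = 0
R2: S -> Y: (2·1) − (2·1) = 2 − 2 = 0
R3: Y -> S: (2·1) − (2·1) = 2 − 2 = 0
R4: Y -> Z: (2·1) − (2·1) = 2 − 2 = 0
R5: S + Z -> 4 Q: (1·4) − (2·1 + 2·1) = 4 − 4 = 0
Every reaction leaves W unchanged, so W is conserved and no simulation is needed: W(T) = W(0) = 2·2 + 2·9 + 3 + 2·2 = 29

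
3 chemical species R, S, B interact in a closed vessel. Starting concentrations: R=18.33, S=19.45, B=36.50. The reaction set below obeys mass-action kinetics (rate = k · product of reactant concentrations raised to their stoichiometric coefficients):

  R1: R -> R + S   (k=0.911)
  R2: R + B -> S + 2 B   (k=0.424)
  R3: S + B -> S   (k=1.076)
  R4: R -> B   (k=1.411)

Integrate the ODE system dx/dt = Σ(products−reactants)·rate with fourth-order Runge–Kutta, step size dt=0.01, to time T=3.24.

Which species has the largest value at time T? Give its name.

Dominant species at T: S

RK4 with dt=0.01: 324 steps to T=3.24. Trajectory (selected grid times):
t=0.00: R=18.33 S=19.45 B=36.50
t=0.36: R=5.11 S=31.29 B=0.24
t=0.72: R=2.99 S=32.70 B=0.13
t=1.08: R=1.77 S=33.50 B=0.07
t=1.44: R=1.06 S=33.96 B=0.04
t=1.80: R=0.63 S=34.24 B=0.03
t=2.16: R=0.38 S=34.40 B=0.02
t=2.52: R=0.23 S=34.50 B=0.01
t=2.88: R=0.14 S=34.56 B=0.01
t=3.24: R=0.08 S=34.59 B=0.00
At T=3.24: R=0.08 S=34.59 B=0.00; the largest is S.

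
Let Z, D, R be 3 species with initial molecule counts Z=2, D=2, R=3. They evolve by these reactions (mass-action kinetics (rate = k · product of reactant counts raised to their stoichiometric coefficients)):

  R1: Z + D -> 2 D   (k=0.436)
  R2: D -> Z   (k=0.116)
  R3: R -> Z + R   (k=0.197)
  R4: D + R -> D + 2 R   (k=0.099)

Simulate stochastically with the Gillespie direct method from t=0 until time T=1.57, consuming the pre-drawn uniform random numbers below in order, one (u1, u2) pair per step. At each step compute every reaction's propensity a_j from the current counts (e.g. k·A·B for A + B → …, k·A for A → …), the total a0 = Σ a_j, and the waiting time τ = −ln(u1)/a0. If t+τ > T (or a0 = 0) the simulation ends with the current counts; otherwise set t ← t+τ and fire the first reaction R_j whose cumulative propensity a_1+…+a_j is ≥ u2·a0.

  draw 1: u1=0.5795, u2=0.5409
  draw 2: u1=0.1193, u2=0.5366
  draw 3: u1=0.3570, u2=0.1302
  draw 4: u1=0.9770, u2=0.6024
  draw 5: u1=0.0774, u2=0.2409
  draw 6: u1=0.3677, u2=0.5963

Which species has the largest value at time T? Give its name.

Dominant species at T: D

t=0.000: Z=2 D=2 R=3
Draw 1: a1=1.744, a2=0.232, a3=0.591, a4=0.594, a0=3.161; τ=−ln(0.5795)/3.161=0.173 → t=0.173; u2·a0=0.5409·3.161=1.710 ≤ a1=1.744 → R1 fires; Z=1 D=3 R=3
Draw 2: a1=1.308, a2=0.348, a3=0.591, a4=0.891, a0=3.138; τ=−ln(0.1193)/3.138=0.678 → t=0.850; u2·a0=0.5366·3.138=1.684; a1+a2=1.656 < 1.684 ≤ a1+…+a3=2.247 → R3 fires; Z=2 D=3 R=3
Draw 3: a1=2.616, a2=0.348, a3=0.591, a4=0.891, a0=4.446; τ=−ln(0.3570)/4.446=0.232 → t=1.082; u2·a0=0.1302·4.446=0.579 ≤ a1=2.616 → R1 fires; Z=1 D=4 R=3
Draw 4: a1=1.744, a2=0.464, a3=0.591, a4=1.188, a0=3.987; τ=−ln(0.9770)/3.987=0.006 → t=1.088; u2·a0=0.6024·3.987=2.402; a1+a2=2.208 < 2.402 ≤ a1+…+a3=2.799 → R3 fires; Z=2 D=4 R=3
Draw 5: a1=3.488, a2=0.464, a3=0.591, a4=1.188, a0=5.731; τ=−ln(0.0774)/5.731=0.446 → t=1.534; u2·a0=0.2409·5.731=1.381 ≤ a1=3.488 → R1 fires; Z=1 D=5 R=3
Draw 6: a1=2.180, a2=0.580, a3=0.591, a4=1.485, a0=4.836; τ=−ln(0.3677)/4.836=0.207 → t=1.741 > T=1.57: stop.
At T=1.57: Z=1 D=5 R=3; the largest is D.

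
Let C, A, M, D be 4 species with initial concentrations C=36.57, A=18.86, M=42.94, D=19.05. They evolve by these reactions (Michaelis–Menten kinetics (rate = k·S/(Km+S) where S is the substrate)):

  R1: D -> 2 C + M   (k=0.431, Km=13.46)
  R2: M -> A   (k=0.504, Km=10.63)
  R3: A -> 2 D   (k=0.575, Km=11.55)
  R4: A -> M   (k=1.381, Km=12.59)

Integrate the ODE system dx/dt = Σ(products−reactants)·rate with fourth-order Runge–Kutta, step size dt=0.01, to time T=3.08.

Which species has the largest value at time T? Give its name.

RK4 with dt=0.01: 308 steps to T=3.08. Trajectory (selected grid times):
t=0.00: C=36.57 A=18.86 M=42.94 D=19.05
t=0.34: C=36.74 A=18.60 M=43.17 D=19.21
t=0.68: C=36.91 A=18.33 M=43.40 D=19.36
t=1.03: C=37.09 A=18.07 M=43.63 D=19.52
t=1.37: C=37.27 A=17.81 M=43.86 D=19.67
t=1.71: C=37.44 A=17.56 M=44.08 D=19.82
t=2.05: C=37.62 A=17.30 M=44.30 D=19.97
t=2.40: C=37.80 A=17.05 M=44.53 D=20.12
t=2.74: C=37.97 A=16.80 M=44.75 D=20.26
t=3.08: C=38.15 A=16.55 M=44.96 D=20.40
At T=3.08: C=38.15 A=16.55 M=44.96 D=20.40; the largest is M.

Dominant species at T: M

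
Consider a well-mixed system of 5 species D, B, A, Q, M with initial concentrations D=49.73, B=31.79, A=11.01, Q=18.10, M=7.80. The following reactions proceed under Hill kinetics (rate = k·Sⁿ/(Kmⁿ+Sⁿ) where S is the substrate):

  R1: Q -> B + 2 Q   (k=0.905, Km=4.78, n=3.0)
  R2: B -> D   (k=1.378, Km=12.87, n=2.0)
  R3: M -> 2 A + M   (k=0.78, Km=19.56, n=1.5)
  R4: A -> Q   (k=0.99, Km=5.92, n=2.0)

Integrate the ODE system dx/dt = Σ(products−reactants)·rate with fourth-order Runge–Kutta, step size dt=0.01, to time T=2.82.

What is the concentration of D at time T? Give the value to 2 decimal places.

D at T = 53.06

RK4 with dt=0.01: 282 steps to T=2.82. Trajectory (selected grid times):
t=0.00: D=49.73 B=31.79 A=11.01 Q=18.10 M=7.80
t=0.31: D=50.10 B=31.70 A=10.87 Q=18.61 M=7.80
t=0.63: D=50.48 B=31.61 A=10.73 Q=19.14 M=7.80
t=0.94: D=50.84 B=31.52 A=10.59 Q=19.65 M=7.80
t=1.25: D=51.21 B=31.43 A=10.45 Q=20.16 M=7.80
t=1.57: D=51.58 B=31.33 A=10.31 Q=20.69 M=7.80
t=1.88: D=51.95 B=31.25 A=10.18 Q=21.19 M=7.80
t=2.19: D=52.32 B=31.16 A=10.05 Q=21.70 M=7.80
t=2.51: D=52.69 B=31.07 A=9.92 Q=22.22 M=7.80
t=2.82: D=53.06 B=30.98 A=9.79 Q=22.73 M=7.80
Read off D at T=2.82: 53.06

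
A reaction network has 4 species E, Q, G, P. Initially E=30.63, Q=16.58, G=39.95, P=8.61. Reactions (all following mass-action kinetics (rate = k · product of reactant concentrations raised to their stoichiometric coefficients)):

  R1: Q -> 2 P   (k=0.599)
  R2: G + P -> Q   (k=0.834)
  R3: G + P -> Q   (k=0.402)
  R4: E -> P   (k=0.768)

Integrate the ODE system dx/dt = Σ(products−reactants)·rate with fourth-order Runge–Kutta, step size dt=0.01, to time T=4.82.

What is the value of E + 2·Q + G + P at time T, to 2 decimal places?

Check how each reaction changes W = E + 2·Q + G + P (weight of products minus weight of reactants):
R1: Q -> 2 P: (1·2) − (2·1) = 2 − 2 = 0
R2: G + P -> Q: (2·1) − (1·1 + 1·1) = 2 − 2 = 0
R3: G + P -> Q: (2·1) − (1·1 + 1·1) = 2 − 2 = 0
R4: E -> P: (1·1) − (1·1) = 1 − 1 = 0
Every reaction leaves W unchanged, so W is conserved and no simulation is needed: W(T) = W(0) = 30.63 + 2·16.58 + 39.95 + 8.61 = 112.35

Value at T = 112.35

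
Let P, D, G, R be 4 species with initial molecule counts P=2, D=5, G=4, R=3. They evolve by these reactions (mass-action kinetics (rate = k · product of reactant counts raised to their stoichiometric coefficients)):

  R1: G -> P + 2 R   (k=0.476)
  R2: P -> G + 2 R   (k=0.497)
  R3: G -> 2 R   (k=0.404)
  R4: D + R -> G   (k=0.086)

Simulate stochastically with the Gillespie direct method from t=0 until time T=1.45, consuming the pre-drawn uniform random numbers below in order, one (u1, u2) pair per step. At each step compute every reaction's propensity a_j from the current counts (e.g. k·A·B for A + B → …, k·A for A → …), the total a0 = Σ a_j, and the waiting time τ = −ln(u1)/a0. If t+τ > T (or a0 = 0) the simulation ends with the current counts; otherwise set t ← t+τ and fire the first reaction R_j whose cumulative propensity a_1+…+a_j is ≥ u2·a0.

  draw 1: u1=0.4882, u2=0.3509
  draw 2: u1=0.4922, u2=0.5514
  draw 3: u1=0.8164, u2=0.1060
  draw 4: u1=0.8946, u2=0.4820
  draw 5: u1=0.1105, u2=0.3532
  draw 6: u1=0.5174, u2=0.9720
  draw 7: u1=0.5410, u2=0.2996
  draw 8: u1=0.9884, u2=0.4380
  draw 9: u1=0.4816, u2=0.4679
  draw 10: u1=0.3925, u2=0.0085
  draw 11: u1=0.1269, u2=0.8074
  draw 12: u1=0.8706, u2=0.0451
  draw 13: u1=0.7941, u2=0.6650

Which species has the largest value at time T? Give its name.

Dominant species at T: R

t=0.000: P=2 D=5 G=4 R=3
Draw 1: a1=1.904, a2=0.994, a3=1.616, a4=1.290, a0=5.804; τ=−ln(0.4882)/5.804=0.124 → t=0.124; u2·a0=0.3509·5.804=2.037; a1=1.904 < 2.037 ≤ a1+a2=2.898 → R2 fires; P=1 D=5 G=5 R=5
Draw 2: a1=2.380, a2=0.497, a3=2.020, a4=2.150, a0=7.047; τ=−ln(0.4922)/7.047=0.101 → t=0.224; u2·a0=0.5514·7.047=3.886; a1+a2=2.877 < 3.886 ≤ a1+…+a3=4.897 → R3 fires; P=1 D=5 G=4 R=7
Draw 3: a1=1.904, a2=0.497, a3=1.616, a4=3.010, a0=7.027; τ=−ln(0.8164)/7.027=0.029 → t=0.253; u2·a0=0.1060·7.027=0.745 ≤ a1=1.904 → R1 fires; P=2 D=5 G=3 R=9
Draw 4: a1=1.428, a2=0.994, a3=1.212, a4=3.870, a0=7.504; τ=−ln(0.8946)/7.504=0.015 → t=0.268; u2·a0=0.4820·7.504=3.617; a1+a2=2.422 < 3.617 ≤ a1+…+a3=3.634 → R3 fires; P=2 D=5 G=2 R=11
Draw 5: a1=0.952, a2=0.994, a3=0.808, a4=4.730, a0=7.484; τ=−ln(0.1105)/7.484=0.294 → t=0.562; u2·a0=0.3532·7.484=2.643; a1+a2=1.946 < 2.643 ≤ a1+…+a3=2.754 → R3 fires; P=2 D=5 G=1 R=13
Draw 6: a1=0.476, a2=0.994, a3=0.404, a4=5.590, a0=7.464; τ=−ln(0.5174)/7.464=0.088 → t=0.650; u2·a0=0.9720·7.464=7.255; a1+…+a3=1.874 < 7.255 ≤ a1+…+a4=7.464 → R4 fires; P=2 D=4 G=2 R=12
Draw 7: a1=0.952, a2=0.994, a3=0.808, a4=4.128, a0=6.882; τ=−ln(0.5410)/6.882=0.089 → t=0.740; u2·a0=0.2996·6.882=2.062; a1+a2=1.946 < 2.062 ≤ a1+…+a3=2.754 → R3 fires; P=2 D=4 G=1 R=14
Draw 8: a1=0.476, a2=0.994, a3=0.404, a4=4.816, a0=6.690; τ=−ln(0.9884)/6.690=0.002 → t=0.741; u2·a0=0.4380·6.690=2.930; a1+…+a3=1.874 < 2.930 ≤ a1+…+a4=6.690 → R4 fires; P=2 D=3 G=2 R=13
Draw 9: a1=0.952, a2=0.994, a3=0.808, a4=3.354, a0=6.108; τ=−ln(0.4816)/6.108=0.120 → t=0.861; u2·a0=0.4679·6.108=2.858; a1+…+a3=2.754 < 2.858 ≤ a1+…+a4=6.108 → R4 fires; P=2 D=2 G=3 R=12
Draw 10: a1=1.428, a2=0.994, a3=1.212, a4=2.064, a0=5.698; τ=−ln(0.3925)/5.698=0.164 → t=1.025; u2·a0=0.0085·5.698=0.048 ≤ a1=1.428 → R1 fires; P=3 D=2 G=2 R=14
Draw 11: a1=0.952, a2=1.491, a3=0.808, a4=2.408, a0=5.659; τ=−ln(0.1269)/5.659=0.365 → t=1.390; u2·a0=0.8074·5.659=4.569; a1+…+a3=3.251 < 4.569 ≤ a1+…+a4=5.659 → R4 fires; P=3 D=1 G=3 R=13
Draw 12: a1=1.428, a2=1.491, a3=1.212, a4=1.118, a0=5.249; τ=−ln(0.8706)/5.249=0.026 → t=1.416; u2·a0=0.0451·5.249=0.237 ≤ a1=1.428 → R1 fires; P=4 D=1 G=2 R=15
Draw 13: a1=0.952, a2=1.988, a3=0.808, a4=1.290, a0=5.038; τ=−ln(0.7941)/5.038=0.046 → t=1.462 > T=1.45: stop.
At T=1.45: P=4 D=1 G=2 R=15; the largest is R.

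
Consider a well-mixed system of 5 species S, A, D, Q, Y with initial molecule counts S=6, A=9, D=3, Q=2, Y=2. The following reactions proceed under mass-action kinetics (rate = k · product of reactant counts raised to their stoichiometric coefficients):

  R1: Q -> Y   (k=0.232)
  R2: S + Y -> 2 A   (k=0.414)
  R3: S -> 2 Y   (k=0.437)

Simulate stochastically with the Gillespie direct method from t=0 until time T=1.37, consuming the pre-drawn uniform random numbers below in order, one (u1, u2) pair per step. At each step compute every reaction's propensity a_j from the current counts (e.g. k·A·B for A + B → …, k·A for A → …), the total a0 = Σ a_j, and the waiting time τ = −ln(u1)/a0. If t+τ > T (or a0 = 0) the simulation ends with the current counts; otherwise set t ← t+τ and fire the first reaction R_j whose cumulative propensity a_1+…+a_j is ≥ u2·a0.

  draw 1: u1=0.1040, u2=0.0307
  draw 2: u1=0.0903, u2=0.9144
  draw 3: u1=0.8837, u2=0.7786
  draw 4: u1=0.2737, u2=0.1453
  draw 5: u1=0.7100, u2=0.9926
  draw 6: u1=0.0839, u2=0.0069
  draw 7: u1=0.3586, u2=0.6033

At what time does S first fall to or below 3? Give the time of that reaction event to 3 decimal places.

t=0.000: S=6 A=9 D=3 Q=2 Y=2
Draw 1: a1=0.464, a2=4.968, a3=2.622, a0=8.054; τ=−ln(0.1040)/8.054=0.281 → t=0.281; u2·a0=0.0307·8.054=0.247 ≤ a1=0.464 → R1 fires; S=6 A=9 D=3 Q=1 Y=3
Draw 2: a1=0.232, a2=7.452, a3=2.622, a0=10.306; τ=−ln(0.0903)/10.306=0.233 → t=0.514; u2·a0=0.9144·10.306=9.424; a1+a2=7.684 < 9.424 ≤ a1+…+a3=10.306 → R3 fires; S=5 A=9 D=3 Q=1 Y=5
Draw 3: a1=0.232, a2=10.350, a3=2.185, a0=12.767; τ=−ln(0.8837)/12.767=0.010 → t=0.524; u2·a0=0.7786·12.767=9.940; a1=0.232 < 9.940 ≤ a1+a2=10.582 → R2 fires; S=4 A=11 D=3 Q=1 Y=4
Draw 4: a1=0.232, a2=6.624, a3=1.748, a0=8.604; τ=−ln(0.2737)/8.604=0.151 → t=0.675; u2·a0=0.1453·8.604=1.250; a1=0.232 < 1.250 ≤ a1+a2=6.856 → R2 fires; S=3 A=13 D=3 Q=1 Y=3
Draw 5: a1=0.232, a2=3.726, a3=1.311, a0=5.269; τ=−ln(0.7100)/5.269=0.065 → t=0.740; u2·a0=0.9926·5.269=5.230; a1+a2=3.958 < 5.230 ≤ a1+…+a3=5.269 → R3 fires; S=2 A=13 D=3 Q=1 Y=5
Draw 6: a1=0.232, a2=4.140, a3=0.874, a0=5.246; τ=−ln(0.0839)/5.246=0.472 → t=1.212; u2·a0=0.0069·5.246=0.036 ≤ a1=0.232 → R1 fires; S=2 A=13 D=3 Q=0 Y=6
Draw 7: a1=0.000, a2=4.968, a3=0.874, a0=5.842; τ=−ln(0.3586)/5.842=0.176 → t=1.388 > T=1.37: stop.
S first becomes ≤ 3 when it reaches 3 at the event at t=0.675.

Threshold first reached at t = 0.675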